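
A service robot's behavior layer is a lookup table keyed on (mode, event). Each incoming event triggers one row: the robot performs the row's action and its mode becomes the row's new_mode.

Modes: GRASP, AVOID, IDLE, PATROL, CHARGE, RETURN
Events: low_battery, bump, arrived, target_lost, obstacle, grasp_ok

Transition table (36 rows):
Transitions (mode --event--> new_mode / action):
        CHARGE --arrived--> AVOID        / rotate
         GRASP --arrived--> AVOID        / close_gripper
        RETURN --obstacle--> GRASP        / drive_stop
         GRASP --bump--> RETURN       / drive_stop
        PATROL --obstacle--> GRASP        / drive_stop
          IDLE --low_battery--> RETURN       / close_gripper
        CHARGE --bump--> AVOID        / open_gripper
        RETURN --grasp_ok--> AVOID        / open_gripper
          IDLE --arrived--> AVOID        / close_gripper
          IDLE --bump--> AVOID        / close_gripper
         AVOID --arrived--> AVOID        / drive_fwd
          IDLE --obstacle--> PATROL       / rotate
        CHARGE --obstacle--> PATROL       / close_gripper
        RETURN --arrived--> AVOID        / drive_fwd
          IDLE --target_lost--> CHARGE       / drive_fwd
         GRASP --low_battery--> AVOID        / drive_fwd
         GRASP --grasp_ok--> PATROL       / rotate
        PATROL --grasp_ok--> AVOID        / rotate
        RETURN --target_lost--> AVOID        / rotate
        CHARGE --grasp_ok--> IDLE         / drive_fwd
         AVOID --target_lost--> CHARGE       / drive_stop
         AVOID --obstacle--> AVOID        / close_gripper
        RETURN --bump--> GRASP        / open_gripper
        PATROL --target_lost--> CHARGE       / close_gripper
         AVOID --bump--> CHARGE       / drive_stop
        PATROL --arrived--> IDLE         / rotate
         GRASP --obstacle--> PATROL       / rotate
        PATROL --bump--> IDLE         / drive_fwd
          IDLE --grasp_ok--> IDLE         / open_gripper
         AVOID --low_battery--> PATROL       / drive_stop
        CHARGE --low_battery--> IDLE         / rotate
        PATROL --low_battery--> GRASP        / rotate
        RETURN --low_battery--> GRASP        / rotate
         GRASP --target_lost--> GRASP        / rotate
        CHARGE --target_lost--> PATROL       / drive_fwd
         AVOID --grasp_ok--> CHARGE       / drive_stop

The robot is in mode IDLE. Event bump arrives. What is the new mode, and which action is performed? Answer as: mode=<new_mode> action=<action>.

current mode = IDLE; filter table to that mode:
  (IDLE, low_battery) → (RETURN, close_gripper)
  (IDLE, arrived) → (AVOID, close_gripper)
  (IDLE, bump) → (AVOID, close_gripper)  ← event matches
  (IDLE, obstacle) → (PATROL, rotate)
  (IDLE, target_lost) → (CHARGE, drive_fwd)
  (IDLE, grasp_ok) → (IDLE, open_gripper)
event = bump selects (AVOID, close_gripper)

mode=AVOID action=close_gripper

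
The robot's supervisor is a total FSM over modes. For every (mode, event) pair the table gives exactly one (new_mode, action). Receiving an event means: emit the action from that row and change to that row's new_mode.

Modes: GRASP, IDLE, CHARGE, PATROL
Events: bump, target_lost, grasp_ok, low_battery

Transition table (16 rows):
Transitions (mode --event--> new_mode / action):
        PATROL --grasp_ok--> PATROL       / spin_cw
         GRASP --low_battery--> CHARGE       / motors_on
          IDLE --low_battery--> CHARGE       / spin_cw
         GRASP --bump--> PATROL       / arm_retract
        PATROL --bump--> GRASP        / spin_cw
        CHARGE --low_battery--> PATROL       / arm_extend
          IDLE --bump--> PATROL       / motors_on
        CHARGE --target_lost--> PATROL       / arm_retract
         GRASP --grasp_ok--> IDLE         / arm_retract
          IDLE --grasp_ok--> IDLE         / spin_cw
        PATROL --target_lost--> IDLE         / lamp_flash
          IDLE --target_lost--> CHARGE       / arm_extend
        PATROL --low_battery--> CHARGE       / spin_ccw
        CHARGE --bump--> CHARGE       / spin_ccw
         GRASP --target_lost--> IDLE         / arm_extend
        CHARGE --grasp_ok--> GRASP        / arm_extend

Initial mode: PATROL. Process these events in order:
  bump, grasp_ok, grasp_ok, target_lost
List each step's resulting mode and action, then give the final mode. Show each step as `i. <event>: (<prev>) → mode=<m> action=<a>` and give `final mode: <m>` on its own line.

final mode: CHARGE

1. bump: (PATROL) → mode=GRASP action=spin_cw
2. grasp_ok: (GRASP) → mode=IDLE action=arm_retract
3. grasp_ok: (IDLE) → mode=IDLE action=spin_cw
4. target_lost: (IDLE) → mode=CHARGE action=arm_extend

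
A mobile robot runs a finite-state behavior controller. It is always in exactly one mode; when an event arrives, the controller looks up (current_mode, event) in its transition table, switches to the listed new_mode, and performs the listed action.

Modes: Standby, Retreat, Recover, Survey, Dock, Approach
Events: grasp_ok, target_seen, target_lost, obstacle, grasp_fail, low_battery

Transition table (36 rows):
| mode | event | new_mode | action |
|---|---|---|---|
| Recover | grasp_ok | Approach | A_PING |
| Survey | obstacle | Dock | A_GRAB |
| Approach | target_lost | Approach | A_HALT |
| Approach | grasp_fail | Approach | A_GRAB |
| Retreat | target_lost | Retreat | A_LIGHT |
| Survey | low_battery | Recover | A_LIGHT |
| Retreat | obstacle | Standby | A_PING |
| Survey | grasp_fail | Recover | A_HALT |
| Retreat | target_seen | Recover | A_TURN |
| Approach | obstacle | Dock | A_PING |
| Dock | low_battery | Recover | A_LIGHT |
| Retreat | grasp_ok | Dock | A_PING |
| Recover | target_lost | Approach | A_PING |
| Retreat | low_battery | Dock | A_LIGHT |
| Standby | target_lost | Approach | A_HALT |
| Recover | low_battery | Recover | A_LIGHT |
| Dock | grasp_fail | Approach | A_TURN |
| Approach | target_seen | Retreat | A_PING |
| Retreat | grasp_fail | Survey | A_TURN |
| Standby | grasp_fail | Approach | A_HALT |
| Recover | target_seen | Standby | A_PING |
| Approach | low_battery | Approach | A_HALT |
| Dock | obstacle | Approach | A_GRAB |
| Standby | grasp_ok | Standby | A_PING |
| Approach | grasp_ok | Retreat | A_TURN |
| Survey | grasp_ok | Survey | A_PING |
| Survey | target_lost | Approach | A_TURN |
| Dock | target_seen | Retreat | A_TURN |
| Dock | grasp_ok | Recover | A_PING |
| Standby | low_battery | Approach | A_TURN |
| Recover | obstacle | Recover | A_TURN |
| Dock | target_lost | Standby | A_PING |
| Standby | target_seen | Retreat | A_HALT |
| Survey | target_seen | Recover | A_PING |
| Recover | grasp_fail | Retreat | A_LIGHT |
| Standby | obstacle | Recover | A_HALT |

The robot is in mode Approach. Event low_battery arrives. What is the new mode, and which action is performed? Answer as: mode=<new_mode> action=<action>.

current mode = Approach; filter table to that mode:
  (Approach, target_lost) → (Approach, A_HALT)
  (Approach, grasp_fail) → (Approach, A_GRAB)
  (Approach, obstacle) → (Dock, A_PING)
  (Approach, target_seen) → (Retreat, A_PING)
  (Approach, low_battery) → (Approach, A_HALT)  ← event matches
  (Approach, grasp_ok) → (Retreat, A_TURN)
event = low_battery selects (Approach, A_HALT)

mode=Approach action=A_HALT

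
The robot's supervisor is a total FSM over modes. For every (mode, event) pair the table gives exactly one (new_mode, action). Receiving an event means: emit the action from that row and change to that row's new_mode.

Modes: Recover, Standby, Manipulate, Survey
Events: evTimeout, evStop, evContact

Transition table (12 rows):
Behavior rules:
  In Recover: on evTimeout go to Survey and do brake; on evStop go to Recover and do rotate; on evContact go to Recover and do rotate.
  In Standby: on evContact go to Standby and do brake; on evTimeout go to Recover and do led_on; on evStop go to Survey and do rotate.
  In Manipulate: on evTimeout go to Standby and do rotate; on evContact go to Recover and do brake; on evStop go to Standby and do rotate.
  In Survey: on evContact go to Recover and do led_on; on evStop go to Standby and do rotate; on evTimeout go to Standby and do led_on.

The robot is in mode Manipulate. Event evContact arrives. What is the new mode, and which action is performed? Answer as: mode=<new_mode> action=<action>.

mode=Recover action=brake

current mode = Manipulate; filter table to that mode:
  (Manipulate, evTimeout) → (Standby, rotate)
  (Manipulate, evContact) → (Recover, brake)  ← event matches
  (Manipulate, evStop) → (Standby, rotate)
event = evContact selects (Recover, brake)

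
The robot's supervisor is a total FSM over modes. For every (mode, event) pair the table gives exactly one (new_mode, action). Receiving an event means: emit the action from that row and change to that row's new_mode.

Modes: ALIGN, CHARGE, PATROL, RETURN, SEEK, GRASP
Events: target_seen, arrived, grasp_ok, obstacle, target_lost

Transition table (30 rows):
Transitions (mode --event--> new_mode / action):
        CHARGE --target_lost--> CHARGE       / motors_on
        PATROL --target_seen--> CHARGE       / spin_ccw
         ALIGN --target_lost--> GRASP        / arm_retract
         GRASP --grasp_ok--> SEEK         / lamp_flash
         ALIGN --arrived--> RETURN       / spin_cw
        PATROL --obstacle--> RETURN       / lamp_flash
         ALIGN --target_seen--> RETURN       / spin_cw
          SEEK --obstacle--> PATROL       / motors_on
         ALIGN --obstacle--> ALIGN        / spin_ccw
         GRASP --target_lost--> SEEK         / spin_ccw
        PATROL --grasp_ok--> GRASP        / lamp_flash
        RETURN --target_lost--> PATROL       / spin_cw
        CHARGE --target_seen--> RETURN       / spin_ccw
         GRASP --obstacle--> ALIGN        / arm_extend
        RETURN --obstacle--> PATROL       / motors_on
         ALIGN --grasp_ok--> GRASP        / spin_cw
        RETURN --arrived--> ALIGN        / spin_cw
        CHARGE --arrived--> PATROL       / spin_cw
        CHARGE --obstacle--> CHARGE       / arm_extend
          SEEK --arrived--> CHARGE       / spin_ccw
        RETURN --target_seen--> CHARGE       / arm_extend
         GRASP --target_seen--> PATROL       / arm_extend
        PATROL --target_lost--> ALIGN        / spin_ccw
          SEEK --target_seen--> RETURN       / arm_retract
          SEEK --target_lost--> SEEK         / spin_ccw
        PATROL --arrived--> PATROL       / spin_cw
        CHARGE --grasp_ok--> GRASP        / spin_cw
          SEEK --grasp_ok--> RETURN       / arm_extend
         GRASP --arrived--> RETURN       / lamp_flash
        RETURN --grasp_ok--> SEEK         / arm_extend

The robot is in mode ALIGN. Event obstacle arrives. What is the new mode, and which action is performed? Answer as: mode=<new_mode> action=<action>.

current mode = ALIGN; filter table to that mode:
  (ALIGN, target_lost) → (GRASP, arm_retract)
  (ALIGN, arrived) → (RETURN, spin_cw)
  (ALIGN, target_seen) → (RETURN, spin_cw)
  (ALIGN, obstacle) → (ALIGN, spin_ccw)  ← event matches
  (ALIGN, grasp_ok) → (GRASP, spin_cw)
event = obstacle selects (ALIGN, spin_ccw)

mode=ALIGN action=spin_ccw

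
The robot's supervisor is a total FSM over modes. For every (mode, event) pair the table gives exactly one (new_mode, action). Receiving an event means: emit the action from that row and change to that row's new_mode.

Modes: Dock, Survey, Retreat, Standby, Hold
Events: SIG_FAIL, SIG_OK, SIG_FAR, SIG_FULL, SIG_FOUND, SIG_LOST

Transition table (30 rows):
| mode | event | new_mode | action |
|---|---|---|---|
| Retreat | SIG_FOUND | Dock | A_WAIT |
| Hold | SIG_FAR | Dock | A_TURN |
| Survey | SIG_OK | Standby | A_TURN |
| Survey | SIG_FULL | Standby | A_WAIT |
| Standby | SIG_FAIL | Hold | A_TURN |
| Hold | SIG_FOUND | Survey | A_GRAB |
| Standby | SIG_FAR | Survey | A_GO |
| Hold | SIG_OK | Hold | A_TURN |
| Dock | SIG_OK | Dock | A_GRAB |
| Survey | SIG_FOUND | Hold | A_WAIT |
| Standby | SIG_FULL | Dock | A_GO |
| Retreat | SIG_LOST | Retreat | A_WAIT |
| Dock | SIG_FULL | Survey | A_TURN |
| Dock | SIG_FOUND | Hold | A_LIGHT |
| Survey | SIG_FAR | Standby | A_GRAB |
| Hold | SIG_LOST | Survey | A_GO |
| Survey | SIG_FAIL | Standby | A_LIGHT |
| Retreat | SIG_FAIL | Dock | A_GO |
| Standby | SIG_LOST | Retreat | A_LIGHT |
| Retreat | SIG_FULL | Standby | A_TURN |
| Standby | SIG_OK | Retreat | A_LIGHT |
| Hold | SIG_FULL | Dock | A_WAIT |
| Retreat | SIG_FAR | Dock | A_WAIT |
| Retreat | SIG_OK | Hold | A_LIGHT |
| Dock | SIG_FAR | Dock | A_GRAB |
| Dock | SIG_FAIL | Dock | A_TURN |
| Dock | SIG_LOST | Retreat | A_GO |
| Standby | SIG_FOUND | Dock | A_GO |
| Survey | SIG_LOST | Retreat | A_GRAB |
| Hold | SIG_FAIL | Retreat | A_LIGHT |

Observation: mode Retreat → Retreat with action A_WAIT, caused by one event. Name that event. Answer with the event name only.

try SIG_FAIL: (Retreat, SIG_FAIL) → (Dock, A_GO)
try SIG_OK: (Retreat, SIG_OK) → (Hold, A_LIGHT)
try SIG_FAR: (Retreat, SIG_FAR) → (Dock, A_WAIT)
try SIG_FULL: (Retreat, SIG_FULL) → (Standby, A_TURN)
try SIG_FOUND: (Retreat, SIG_FOUND) → (Dock, A_WAIT)
try SIG_LOST: (Retreat, SIG_LOST) → (Retreat, A_WAIT)  ← matches

SIG_LOST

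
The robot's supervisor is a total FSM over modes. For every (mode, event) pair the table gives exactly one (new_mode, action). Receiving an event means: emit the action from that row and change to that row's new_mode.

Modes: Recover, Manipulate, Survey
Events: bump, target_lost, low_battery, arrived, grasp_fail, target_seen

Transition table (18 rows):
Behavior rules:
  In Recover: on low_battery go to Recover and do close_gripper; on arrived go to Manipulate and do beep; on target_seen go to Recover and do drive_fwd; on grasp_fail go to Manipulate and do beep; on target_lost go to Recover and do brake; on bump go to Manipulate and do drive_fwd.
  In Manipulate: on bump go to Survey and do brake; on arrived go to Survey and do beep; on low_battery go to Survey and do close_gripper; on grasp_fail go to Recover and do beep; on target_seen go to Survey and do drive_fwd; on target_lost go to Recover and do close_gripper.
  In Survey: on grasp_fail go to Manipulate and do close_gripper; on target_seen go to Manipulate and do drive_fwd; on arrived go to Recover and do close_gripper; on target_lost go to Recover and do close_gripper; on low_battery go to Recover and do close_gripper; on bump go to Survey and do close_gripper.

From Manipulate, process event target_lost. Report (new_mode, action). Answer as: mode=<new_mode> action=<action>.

mode=Recover action=close_gripper

current mode = Manipulate; filter table to that mode:
  (Manipulate, bump) → (Survey, brake)
  (Manipulate, arrived) → (Survey, beep)
  (Manipulate, low_battery) → (Survey, close_gripper)
  (Manipulate, grasp_fail) → (Recover, beep)
  (Manipulate, target_seen) → (Survey, drive_fwd)
  (Manipulate, target_lost) → (Recover, close_gripper)  ← event matches
event = target_lost selects (Recover, close_gripper)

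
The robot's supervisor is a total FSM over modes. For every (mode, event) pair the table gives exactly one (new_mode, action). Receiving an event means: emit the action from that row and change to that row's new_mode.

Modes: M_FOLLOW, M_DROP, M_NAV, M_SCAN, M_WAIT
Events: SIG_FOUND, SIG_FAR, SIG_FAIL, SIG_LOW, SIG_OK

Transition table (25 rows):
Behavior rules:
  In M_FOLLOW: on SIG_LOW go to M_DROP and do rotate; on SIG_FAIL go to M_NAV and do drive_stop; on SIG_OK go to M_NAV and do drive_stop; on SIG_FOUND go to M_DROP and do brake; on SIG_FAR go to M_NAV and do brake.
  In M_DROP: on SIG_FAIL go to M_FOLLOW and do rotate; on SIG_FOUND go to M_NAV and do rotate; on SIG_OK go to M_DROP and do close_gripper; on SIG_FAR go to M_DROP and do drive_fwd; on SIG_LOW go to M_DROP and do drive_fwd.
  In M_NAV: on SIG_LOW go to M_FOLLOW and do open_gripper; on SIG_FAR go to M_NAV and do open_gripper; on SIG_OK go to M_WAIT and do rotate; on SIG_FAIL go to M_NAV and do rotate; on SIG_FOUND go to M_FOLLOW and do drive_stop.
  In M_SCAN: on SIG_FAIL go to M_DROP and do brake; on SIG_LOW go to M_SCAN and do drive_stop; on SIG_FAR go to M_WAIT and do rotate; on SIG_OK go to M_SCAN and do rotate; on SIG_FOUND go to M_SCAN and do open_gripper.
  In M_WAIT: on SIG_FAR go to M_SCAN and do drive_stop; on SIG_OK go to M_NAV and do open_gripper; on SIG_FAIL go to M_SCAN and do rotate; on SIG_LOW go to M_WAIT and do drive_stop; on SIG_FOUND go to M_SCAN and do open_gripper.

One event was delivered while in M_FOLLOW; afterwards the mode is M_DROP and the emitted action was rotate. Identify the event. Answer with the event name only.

SIG_LOW

try SIG_FOUND: (M_FOLLOW, SIG_FOUND) → (M_DROP, brake)
try SIG_FAR: (M_FOLLOW, SIG_FAR) → (M_NAV, brake)
try SIG_FAIL: (M_FOLLOW, SIG_FAIL) → (M_NAV, drive_stop)
try SIG_LOW: (M_FOLLOW, SIG_LOW) → (M_DROP, rotate)  ← matches
try SIG_OK: (M_FOLLOW, SIG_OK) → (M_NAV, drive_stop)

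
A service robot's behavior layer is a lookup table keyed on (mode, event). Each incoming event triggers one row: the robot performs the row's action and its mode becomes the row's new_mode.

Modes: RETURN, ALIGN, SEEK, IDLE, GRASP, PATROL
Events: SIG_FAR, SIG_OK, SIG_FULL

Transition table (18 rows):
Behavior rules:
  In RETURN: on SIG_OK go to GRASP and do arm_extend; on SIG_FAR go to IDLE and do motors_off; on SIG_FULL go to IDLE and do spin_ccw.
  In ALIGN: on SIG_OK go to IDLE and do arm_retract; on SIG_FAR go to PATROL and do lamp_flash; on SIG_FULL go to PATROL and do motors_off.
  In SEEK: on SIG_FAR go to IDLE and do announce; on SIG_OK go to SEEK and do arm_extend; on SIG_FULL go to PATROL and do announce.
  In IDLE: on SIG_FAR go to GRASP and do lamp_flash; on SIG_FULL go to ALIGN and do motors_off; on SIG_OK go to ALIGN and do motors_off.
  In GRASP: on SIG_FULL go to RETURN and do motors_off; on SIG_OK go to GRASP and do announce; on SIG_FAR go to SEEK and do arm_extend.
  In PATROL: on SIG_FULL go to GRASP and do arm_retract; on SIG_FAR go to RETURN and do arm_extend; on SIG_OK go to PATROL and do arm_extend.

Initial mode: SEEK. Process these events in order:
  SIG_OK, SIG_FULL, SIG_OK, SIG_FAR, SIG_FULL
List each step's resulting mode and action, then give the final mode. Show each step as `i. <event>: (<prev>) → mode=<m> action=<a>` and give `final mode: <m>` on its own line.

1. SIG_OK: (SEEK) → mode=SEEK action=arm_extend
2. SIG_FULL: (SEEK) → mode=PATROL action=announce
3. SIG_OK: (PATROL) → mode=PATROL action=arm_extend
4. SIG_FAR: (PATROL) → mode=RETURN action=arm_extend
5. SIG_FULL: (RETURN) → mode=IDLE action=spin_ccw

final mode: IDLE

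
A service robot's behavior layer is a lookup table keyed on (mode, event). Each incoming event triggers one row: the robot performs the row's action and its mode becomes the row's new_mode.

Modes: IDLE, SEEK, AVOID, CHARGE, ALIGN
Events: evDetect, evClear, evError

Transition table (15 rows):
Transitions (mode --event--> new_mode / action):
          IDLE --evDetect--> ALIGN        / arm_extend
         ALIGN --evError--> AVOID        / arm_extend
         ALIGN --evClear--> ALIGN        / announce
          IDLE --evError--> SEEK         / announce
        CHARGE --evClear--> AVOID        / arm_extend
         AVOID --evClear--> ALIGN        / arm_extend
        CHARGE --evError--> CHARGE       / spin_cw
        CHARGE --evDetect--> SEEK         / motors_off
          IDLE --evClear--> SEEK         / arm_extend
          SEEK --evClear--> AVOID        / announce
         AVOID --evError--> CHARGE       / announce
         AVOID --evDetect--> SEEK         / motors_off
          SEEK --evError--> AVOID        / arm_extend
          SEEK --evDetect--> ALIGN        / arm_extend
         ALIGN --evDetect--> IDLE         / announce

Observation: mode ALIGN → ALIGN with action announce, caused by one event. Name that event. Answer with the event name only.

evClear

try evDetect: (ALIGN, evDetect) → (IDLE, announce)
try evClear: (ALIGN, evClear) → (ALIGN, announce)  ← matches
try evError: (ALIGN, evError) → (AVOID, arm_extend)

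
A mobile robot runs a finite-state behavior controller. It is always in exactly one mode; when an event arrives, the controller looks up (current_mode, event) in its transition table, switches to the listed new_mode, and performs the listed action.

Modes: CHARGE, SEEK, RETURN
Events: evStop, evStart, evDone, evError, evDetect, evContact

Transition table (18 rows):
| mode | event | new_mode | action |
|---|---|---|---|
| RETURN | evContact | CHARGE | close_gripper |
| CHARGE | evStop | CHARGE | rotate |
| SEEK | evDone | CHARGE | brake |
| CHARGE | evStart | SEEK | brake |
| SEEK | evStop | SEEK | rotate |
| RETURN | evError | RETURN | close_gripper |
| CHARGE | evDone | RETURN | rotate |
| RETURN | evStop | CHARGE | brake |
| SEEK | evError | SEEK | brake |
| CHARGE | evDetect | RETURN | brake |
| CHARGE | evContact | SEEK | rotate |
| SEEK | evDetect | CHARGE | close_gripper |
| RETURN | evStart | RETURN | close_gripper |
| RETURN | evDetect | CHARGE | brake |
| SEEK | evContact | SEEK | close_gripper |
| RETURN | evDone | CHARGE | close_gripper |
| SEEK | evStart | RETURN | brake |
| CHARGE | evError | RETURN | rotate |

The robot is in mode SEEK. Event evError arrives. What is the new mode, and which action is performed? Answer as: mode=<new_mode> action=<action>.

current mode = SEEK; filter table to that mode:
  (SEEK, evDone) → (CHARGE, brake)
  (SEEK, evStop) → (SEEK, rotate)
  (SEEK, evError) → (SEEK, brake)  ← event matches
  (SEEK, evDetect) → (CHARGE, close_gripper)
  (SEEK, evContact) → (SEEK, close_gripper)
  (SEEK, evStart) → (RETURN, brake)
event = evError selects (SEEK, brake)

mode=SEEK action=brake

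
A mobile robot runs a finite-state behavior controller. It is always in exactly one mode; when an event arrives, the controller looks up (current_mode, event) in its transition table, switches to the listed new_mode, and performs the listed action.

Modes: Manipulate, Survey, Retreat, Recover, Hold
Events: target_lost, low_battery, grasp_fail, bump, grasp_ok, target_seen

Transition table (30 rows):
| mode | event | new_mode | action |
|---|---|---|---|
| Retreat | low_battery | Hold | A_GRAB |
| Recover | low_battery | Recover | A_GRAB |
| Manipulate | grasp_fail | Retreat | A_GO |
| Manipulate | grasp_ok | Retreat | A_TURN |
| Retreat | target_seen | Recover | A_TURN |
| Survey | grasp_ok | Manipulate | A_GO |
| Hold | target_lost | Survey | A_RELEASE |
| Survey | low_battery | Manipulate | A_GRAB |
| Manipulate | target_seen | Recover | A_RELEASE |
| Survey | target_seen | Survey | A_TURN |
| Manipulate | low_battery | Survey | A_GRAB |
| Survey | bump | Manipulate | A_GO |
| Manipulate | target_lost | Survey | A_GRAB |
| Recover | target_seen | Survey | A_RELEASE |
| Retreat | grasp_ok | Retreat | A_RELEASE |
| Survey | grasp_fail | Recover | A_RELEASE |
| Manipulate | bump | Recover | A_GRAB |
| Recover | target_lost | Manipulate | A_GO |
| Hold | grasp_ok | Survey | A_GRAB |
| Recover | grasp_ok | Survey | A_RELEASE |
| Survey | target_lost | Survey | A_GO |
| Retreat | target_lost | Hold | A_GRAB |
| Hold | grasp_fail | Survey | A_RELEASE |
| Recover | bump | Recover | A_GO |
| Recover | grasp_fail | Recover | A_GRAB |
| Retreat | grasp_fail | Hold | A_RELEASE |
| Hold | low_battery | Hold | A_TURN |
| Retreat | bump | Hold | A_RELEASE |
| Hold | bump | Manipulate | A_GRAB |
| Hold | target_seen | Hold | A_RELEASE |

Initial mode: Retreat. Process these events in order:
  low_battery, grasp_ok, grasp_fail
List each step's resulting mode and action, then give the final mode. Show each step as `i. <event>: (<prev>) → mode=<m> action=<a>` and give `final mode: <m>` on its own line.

1. low_battery: (Retreat) → mode=Hold action=A_GRAB
2. grasp_ok: (Hold) → mode=Survey action=A_GRAB
3. grasp_fail: (Survey) → mode=Recover action=A_RELEASE

final mode: Recover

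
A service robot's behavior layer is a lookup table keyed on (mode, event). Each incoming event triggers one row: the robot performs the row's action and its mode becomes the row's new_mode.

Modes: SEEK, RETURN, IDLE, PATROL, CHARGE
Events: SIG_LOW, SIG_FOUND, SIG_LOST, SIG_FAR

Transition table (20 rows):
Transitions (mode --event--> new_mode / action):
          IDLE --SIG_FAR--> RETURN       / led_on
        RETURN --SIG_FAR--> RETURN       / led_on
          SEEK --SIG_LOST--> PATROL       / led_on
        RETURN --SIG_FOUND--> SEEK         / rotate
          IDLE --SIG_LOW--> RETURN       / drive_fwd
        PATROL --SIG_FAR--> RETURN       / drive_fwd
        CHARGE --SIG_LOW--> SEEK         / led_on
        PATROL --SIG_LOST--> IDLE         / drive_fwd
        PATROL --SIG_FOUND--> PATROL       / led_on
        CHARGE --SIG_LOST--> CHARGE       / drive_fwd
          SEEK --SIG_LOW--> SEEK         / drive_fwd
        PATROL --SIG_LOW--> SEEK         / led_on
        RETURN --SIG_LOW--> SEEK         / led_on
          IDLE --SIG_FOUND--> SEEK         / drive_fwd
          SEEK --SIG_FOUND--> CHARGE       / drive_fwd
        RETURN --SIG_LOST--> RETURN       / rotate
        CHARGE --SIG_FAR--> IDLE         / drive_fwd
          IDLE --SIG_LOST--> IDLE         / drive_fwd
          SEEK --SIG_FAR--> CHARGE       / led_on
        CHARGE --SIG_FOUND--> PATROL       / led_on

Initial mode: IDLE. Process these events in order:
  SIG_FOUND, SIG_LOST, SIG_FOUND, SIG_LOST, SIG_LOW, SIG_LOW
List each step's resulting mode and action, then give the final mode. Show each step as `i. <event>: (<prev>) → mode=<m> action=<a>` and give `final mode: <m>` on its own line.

1. SIG_FOUND: (IDLE) → mode=SEEK action=drive_fwd
2. SIG_LOST: (SEEK) → mode=PATROL action=led_on
3. SIG_FOUND: (PATROL) → mode=PATROL action=led_on
4. SIG_LOST: (PATROL) → mode=IDLE action=drive_fwd
5. SIG_LOW: (IDLE) → mode=RETURN action=drive_fwd
6. SIG_LOW: (RETURN) → mode=SEEK action=led_on

final mode: SEEK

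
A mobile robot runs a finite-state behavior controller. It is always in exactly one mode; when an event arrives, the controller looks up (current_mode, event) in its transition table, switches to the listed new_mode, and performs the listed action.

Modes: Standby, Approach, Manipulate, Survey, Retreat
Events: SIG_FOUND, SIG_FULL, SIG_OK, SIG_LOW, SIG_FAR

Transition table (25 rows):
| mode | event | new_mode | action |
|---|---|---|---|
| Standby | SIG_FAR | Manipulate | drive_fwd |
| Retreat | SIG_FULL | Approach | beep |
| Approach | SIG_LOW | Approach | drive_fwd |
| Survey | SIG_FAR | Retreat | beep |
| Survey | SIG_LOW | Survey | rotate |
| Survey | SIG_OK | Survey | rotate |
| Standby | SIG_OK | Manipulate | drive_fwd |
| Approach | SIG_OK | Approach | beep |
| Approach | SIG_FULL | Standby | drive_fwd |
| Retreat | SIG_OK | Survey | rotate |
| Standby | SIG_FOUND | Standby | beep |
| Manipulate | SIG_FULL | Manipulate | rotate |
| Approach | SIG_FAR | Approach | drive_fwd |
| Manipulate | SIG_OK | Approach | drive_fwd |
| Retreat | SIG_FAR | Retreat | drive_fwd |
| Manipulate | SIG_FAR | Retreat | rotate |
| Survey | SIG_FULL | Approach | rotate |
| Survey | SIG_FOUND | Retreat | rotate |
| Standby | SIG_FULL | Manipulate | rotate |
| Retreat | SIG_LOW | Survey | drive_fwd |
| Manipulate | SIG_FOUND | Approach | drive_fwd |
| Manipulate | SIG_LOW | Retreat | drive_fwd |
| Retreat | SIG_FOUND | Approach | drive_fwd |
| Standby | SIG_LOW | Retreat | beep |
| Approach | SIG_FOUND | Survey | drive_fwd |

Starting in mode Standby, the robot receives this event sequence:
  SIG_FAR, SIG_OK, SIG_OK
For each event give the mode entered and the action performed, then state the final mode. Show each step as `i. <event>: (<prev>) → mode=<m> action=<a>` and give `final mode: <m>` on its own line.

1. SIG_FAR: (Standby) → mode=Manipulate action=drive_fwd
2. SIG_OK: (Manipulate) → mode=Approach action=drive_fwd
3. SIG_OK: (Approach) → mode=Approach action=beep

final mode: Approach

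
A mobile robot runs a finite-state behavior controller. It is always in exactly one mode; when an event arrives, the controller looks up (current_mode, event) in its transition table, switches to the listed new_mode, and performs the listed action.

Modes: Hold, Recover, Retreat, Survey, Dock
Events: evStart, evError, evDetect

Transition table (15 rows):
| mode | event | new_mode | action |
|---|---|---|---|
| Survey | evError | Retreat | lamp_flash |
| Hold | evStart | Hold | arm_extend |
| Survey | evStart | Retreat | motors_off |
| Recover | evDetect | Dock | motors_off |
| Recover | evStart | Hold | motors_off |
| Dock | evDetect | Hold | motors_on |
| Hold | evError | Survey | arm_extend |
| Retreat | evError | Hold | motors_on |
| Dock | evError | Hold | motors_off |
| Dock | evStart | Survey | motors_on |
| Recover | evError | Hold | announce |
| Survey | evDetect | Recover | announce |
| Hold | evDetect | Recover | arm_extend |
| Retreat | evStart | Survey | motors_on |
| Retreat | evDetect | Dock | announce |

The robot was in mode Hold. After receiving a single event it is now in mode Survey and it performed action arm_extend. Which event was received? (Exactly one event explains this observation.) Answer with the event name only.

try evStart: (Hold, evStart) → (Hold, arm_extend)
try evError: (Hold, evError) → (Survey, arm_extend)  ← matches
try evDetect: (Hold, evDetect) → (Recover, arm_extend)

evError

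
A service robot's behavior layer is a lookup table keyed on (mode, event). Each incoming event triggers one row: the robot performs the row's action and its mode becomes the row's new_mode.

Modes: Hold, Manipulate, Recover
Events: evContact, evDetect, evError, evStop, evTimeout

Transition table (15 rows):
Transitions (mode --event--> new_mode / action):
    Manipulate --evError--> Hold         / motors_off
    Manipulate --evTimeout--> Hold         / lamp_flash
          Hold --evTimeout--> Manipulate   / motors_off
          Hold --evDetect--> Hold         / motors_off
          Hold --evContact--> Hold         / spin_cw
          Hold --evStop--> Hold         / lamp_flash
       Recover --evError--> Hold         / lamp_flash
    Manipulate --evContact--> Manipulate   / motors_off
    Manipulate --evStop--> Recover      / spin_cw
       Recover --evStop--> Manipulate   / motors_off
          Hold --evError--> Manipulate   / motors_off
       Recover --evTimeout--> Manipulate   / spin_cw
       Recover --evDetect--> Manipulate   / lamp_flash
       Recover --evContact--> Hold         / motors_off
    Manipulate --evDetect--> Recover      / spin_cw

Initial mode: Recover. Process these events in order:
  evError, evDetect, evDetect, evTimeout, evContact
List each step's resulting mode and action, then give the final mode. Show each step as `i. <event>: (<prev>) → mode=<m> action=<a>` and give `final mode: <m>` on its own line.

final mode: Manipulate

1. evError: (Recover) → mode=Hold action=lamp_flash
2. evDetect: (Hold) → mode=Hold action=motors_off
3. evDetect: (Hold) → mode=Hold action=motors_off
4. evTimeout: (Hold) → mode=Manipulate action=motors_off
5. evContact: (Manipulate) → mode=Manipulate action=motors_off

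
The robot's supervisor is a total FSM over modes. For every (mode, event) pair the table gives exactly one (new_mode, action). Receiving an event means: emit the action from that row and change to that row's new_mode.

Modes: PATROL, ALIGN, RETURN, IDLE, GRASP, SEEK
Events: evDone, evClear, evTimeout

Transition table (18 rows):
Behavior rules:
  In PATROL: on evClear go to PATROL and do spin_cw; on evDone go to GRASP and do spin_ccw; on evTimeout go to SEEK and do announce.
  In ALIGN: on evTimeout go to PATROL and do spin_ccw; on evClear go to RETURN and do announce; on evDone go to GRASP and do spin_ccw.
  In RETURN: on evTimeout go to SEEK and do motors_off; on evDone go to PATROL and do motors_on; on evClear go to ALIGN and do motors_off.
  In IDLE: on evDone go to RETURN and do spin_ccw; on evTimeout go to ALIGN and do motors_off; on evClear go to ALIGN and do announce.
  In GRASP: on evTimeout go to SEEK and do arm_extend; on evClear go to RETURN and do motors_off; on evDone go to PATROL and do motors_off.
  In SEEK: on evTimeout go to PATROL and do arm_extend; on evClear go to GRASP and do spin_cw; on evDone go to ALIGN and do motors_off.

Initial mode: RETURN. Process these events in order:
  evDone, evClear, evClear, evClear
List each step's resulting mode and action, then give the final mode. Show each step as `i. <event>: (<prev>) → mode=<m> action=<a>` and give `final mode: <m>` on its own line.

final mode: PATROL

1. evDone: (RETURN) → mode=PATROL action=motors_on
2. evClear: (PATROL) → mode=PATROL action=spin_cw
3. evClear: (PATROL) → mode=PATROL action=spin_cw
4. evClear: (PATROL) → mode=PATROL action=spin_cw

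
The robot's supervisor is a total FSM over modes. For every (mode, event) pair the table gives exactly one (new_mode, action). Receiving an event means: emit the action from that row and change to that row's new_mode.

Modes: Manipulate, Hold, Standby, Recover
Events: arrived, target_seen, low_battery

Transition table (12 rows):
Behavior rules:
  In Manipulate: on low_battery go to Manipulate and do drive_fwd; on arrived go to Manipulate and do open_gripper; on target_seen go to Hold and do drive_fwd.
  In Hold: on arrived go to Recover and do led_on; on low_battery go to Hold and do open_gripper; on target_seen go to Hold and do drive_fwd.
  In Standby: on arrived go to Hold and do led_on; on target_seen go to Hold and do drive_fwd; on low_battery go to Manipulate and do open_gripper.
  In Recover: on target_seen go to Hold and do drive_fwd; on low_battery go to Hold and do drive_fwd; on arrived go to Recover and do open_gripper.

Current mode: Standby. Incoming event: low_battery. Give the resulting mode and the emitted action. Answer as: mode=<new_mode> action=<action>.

mode=Manipulate action=open_gripper

current mode = Standby; filter table to that mode:
  (Standby, arrived) → (Hold, led_on)
  (Standby, target_seen) → (Hold, drive_fwd)
  (Standby, low_battery) → (Manipulate, open_gripper)  ← event matches
event = low_battery selects (Manipulate, open_gripper)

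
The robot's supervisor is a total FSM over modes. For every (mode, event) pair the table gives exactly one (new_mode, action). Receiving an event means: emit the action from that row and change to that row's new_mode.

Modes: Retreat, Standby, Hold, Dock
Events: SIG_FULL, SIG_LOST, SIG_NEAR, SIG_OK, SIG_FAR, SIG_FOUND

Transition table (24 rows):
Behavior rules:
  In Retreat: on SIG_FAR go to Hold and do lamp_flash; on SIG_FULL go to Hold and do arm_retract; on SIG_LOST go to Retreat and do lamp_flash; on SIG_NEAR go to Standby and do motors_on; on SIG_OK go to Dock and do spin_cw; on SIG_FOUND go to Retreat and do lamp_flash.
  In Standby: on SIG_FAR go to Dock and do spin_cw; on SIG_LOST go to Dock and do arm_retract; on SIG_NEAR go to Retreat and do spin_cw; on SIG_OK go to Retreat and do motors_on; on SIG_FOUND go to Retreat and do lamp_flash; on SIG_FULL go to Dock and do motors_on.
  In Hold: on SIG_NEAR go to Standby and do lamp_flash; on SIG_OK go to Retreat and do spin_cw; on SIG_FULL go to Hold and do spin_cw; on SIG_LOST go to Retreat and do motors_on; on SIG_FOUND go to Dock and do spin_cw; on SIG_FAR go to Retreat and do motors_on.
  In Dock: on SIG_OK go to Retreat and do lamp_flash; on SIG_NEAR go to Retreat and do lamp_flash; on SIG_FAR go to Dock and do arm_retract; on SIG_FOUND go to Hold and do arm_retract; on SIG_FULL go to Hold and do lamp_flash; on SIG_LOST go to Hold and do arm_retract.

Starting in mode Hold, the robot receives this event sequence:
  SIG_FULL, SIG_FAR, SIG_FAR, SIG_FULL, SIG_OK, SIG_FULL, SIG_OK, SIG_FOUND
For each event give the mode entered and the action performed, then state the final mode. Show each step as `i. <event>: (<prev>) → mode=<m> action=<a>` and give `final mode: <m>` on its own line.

final mode: Retreat

1. SIG_FULL: (Hold) → mode=Hold action=spin_cw
2. SIG_FAR: (Hold) → mode=Retreat action=motors_on
3. SIG_FAR: (Retreat) → mode=Hold action=lamp_flash
4. SIG_FULL: (Hold) → mode=Hold action=spin_cw
5. SIG_OK: (Hold) → mode=Retreat action=spin_cw
6. SIG_FULL: (Retreat) → mode=Hold action=arm_retract
7. SIG_OK: (Hold) → mode=Retreat action=spin_cw
8. SIG_FOUND: (Retreat) → mode=Retreat action=lamp_flash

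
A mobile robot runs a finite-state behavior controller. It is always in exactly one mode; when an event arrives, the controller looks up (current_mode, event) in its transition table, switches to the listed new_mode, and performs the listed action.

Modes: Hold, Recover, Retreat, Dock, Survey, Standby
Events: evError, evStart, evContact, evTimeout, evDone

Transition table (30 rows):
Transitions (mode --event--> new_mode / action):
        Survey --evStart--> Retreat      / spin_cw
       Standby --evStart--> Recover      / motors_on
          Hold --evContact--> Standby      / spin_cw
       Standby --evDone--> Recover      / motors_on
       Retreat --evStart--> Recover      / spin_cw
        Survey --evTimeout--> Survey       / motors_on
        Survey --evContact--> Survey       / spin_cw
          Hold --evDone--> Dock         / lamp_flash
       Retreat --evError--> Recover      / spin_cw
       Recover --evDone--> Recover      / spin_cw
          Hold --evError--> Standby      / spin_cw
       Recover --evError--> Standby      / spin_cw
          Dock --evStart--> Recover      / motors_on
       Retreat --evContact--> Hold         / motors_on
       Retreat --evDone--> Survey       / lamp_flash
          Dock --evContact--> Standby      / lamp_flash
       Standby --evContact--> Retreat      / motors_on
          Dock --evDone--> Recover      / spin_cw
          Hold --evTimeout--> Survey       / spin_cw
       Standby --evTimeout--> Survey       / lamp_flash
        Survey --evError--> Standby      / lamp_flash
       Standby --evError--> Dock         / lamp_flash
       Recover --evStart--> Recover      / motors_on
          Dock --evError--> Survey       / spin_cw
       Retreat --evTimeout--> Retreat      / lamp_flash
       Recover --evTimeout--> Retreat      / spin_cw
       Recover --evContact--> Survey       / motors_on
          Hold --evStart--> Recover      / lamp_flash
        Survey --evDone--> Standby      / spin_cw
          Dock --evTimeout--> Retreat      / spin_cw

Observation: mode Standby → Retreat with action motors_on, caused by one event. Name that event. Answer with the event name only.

evContact

try evError: (Standby, evError) → (Dock, lamp_flash)
try evStart: (Standby, evStart) → (Recover, motors_on)
try evContact: (Standby, evContact) → (Retreat, motors_on)  ← matches
try evTimeout: (Standby, evTimeout) → (Survey, lamp_flash)
try evDone: (Standby, evDone) → (Recover, motors_on)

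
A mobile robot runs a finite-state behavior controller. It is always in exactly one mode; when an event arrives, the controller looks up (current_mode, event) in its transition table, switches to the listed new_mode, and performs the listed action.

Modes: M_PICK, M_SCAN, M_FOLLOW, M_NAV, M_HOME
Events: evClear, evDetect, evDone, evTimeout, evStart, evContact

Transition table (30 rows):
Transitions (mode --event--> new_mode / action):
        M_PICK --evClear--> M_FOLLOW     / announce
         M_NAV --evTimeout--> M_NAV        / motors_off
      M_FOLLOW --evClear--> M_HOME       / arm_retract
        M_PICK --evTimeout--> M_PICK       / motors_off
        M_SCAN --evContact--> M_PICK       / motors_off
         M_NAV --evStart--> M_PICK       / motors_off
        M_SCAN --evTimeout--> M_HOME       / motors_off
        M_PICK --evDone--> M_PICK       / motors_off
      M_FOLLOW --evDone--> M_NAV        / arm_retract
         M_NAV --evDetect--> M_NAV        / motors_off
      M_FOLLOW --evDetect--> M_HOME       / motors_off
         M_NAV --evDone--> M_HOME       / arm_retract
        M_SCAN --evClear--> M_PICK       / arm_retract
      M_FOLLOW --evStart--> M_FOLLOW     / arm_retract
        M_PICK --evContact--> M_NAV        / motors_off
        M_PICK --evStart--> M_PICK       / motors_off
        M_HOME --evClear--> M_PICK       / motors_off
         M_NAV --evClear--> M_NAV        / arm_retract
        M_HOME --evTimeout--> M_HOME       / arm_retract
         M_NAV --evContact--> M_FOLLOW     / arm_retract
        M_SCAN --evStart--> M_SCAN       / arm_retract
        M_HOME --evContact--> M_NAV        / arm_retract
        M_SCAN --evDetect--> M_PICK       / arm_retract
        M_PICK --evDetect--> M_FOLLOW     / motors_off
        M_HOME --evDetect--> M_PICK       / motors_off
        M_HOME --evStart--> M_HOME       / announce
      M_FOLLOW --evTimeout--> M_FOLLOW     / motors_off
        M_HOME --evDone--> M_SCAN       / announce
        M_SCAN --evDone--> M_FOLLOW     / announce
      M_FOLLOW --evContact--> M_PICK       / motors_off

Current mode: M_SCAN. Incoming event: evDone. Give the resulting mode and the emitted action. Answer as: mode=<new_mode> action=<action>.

current mode = M_SCAN; filter table to that mode:
  (M_SCAN, evContact) → (M_PICK, motors_off)
  (M_SCAN, evTimeout) → (M_HOME, motors_off)
  (M_SCAN, evClear) → (M_PICK, arm_retract)
  (M_SCAN, evStart) → (M_SCAN, arm_retract)
  (M_SCAN, evDetect) → (M_PICK, arm_retract)
  (M_SCAN, evDone) → (M_FOLLOW, announce)  ← event matches
event = evDone selects (M_FOLLOW, announce)

mode=M_FOLLOW action=announce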